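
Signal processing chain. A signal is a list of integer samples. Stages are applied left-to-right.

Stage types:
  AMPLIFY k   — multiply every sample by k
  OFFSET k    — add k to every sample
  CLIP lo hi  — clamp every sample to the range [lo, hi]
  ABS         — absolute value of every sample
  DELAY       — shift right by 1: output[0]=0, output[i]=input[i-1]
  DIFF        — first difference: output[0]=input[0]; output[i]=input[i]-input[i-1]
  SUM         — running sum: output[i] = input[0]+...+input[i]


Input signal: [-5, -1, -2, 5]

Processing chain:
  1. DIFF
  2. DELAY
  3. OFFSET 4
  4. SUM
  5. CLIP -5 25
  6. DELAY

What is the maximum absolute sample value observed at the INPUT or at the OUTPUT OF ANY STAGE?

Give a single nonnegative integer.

Input: [-5, -1, -2, 5] (max |s|=5)
Stage 1 (DIFF): s[0]=-5, -1--5=4, -2--1=-1, 5--2=7 -> [-5, 4, -1, 7] (max |s|=7)
Stage 2 (DELAY): [0, -5, 4, -1] = [0, -5, 4, -1] -> [0, -5, 4, -1] (max |s|=5)
Stage 3 (OFFSET 4): 0+4=4, -5+4=-1, 4+4=8, -1+4=3 -> [4, -1, 8, 3] (max |s|=8)
Stage 4 (SUM): sum[0..0]=4, sum[0..1]=3, sum[0..2]=11, sum[0..3]=14 -> [4, 3, 11, 14] (max |s|=14)
Stage 5 (CLIP -5 25): clip(4,-5,25)=4, clip(3,-5,25)=3, clip(11,-5,25)=11, clip(14,-5,25)=14 -> [4, 3, 11, 14] (max |s|=14)
Stage 6 (DELAY): [0, 4, 3, 11] = [0, 4, 3, 11] -> [0, 4, 3, 11] (max |s|=11)
Overall max amplitude: 14

Answer: 14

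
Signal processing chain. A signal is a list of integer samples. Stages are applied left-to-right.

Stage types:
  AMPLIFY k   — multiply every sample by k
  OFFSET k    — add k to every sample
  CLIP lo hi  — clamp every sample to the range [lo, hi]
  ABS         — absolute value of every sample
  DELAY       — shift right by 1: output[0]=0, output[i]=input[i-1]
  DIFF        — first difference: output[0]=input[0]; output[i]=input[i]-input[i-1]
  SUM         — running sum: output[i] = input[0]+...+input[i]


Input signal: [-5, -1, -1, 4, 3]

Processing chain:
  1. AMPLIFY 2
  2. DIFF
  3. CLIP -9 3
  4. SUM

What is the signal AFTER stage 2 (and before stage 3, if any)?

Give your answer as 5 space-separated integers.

Answer: -10 8 0 10 -2

Derivation:
Input: [-5, -1, -1, 4, 3]
Stage 1 (AMPLIFY 2): -5*2=-10, -1*2=-2, -1*2=-2, 4*2=8, 3*2=6 -> [-10, -2, -2, 8, 6]
Stage 2 (DIFF): s[0]=-10, -2--10=8, -2--2=0, 8--2=10, 6-8=-2 -> [-10, 8, 0, 10, -2]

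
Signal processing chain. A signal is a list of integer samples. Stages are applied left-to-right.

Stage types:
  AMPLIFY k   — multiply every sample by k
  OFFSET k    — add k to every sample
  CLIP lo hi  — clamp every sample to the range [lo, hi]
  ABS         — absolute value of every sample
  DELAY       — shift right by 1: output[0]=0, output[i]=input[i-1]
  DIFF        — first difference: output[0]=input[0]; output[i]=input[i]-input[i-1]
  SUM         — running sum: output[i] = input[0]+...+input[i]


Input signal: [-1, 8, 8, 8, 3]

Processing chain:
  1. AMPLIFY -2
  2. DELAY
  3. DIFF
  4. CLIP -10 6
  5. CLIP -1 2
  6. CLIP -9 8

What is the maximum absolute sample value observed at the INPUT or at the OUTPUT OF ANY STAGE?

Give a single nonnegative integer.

Input: [-1, 8, 8, 8, 3] (max |s|=8)
Stage 1 (AMPLIFY -2): -1*-2=2, 8*-2=-16, 8*-2=-16, 8*-2=-16, 3*-2=-6 -> [2, -16, -16, -16, -6] (max |s|=16)
Stage 2 (DELAY): [0, 2, -16, -16, -16] = [0, 2, -16, -16, -16] -> [0, 2, -16, -16, -16] (max |s|=16)
Stage 3 (DIFF): s[0]=0, 2-0=2, -16-2=-18, -16--16=0, -16--16=0 -> [0, 2, -18, 0, 0] (max |s|=18)
Stage 4 (CLIP -10 6): clip(0,-10,6)=0, clip(2,-10,6)=2, clip(-18,-10,6)=-10, clip(0,-10,6)=0, clip(0,-10,6)=0 -> [0, 2, -10, 0, 0] (max |s|=10)
Stage 5 (CLIP -1 2): clip(0,-1,2)=0, clip(2,-1,2)=2, clip(-10,-1,2)=-1, clip(0,-1,2)=0, clip(0,-1,2)=0 -> [0, 2, -1, 0, 0] (max |s|=2)
Stage 6 (CLIP -9 8): clip(0,-9,8)=0, clip(2,-9,8)=2, clip(-1,-9,8)=-1, clip(0,-9,8)=0, clip(0,-9,8)=0 -> [0, 2, -1, 0, 0] (max |s|=2)
Overall max amplitude: 18

Answer: 18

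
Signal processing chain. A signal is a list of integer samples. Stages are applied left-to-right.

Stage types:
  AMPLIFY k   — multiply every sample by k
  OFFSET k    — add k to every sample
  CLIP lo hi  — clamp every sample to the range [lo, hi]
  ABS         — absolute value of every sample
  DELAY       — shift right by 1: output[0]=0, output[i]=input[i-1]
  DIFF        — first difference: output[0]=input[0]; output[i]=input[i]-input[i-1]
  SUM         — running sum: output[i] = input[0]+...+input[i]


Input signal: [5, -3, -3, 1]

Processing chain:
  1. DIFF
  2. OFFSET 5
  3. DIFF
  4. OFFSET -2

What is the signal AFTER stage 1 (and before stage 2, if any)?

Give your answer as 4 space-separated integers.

Answer: 5 -8 0 4

Derivation:
Input: [5, -3, -3, 1]
Stage 1 (DIFF): s[0]=5, -3-5=-8, -3--3=0, 1--3=4 -> [5, -8, 0, 4]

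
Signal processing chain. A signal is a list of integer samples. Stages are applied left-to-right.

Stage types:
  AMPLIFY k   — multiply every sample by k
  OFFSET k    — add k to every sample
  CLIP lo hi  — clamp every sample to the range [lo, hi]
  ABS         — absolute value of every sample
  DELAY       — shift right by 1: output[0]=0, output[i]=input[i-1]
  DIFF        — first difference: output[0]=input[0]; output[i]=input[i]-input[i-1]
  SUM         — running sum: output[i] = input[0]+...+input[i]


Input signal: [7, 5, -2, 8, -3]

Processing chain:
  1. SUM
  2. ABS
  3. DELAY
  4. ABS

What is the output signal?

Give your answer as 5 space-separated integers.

Answer: 0 7 12 10 18

Derivation:
Input: [7, 5, -2, 8, -3]
Stage 1 (SUM): sum[0..0]=7, sum[0..1]=12, sum[0..2]=10, sum[0..3]=18, sum[0..4]=15 -> [7, 12, 10, 18, 15]
Stage 2 (ABS): |7|=7, |12|=12, |10|=10, |18|=18, |15|=15 -> [7, 12, 10, 18, 15]
Stage 3 (DELAY): [0, 7, 12, 10, 18] = [0, 7, 12, 10, 18] -> [0, 7, 12, 10, 18]
Stage 4 (ABS): |0|=0, |7|=7, |12|=12, |10|=10, |18|=18 -> [0, 7, 12, 10, 18]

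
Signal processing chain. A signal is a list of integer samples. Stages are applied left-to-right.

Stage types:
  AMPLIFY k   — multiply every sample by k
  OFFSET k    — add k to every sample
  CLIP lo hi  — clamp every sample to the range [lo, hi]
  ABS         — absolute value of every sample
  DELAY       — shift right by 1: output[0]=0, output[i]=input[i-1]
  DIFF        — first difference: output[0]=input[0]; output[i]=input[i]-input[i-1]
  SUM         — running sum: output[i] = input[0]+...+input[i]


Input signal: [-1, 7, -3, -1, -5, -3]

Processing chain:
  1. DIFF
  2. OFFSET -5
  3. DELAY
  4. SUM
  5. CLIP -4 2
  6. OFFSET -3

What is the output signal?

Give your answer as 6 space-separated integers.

Input: [-1, 7, -3, -1, -5, -3]
Stage 1 (DIFF): s[0]=-1, 7--1=8, -3-7=-10, -1--3=2, -5--1=-4, -3--5=2 -> [-1, 8, -10, 2, -4, 2]
Stage 2 (OFFSET -5): -1+-5=-6, 8+-5=3, -10+-5=-15, 2+-5=-3, -4+-5=-9, 2+-5=-3 -> [-6, 3, -15, -3, -9, -3]
Stage 3 (DELAY): [0, -6, 3, -15, -3, -9] = [0, -6, 3, -15, -3, -9] -> [0, -6, 3, -15, -3, -9]
Stage 4 (SUM): sum[0..0]=0, sum[0..1]=-6, sum[0..2]=-3, sum[0..3]=-18, sum[0..4]=-21, sum[0..5]=-30 -> [0, -6, -3, -18, -21, -30]
Stage 5 (CLIP -4 2): clip(0,-4,2)=0, clip(-6,-4,2)=-4, clip(-3,-4,2)=-3, clip(-18,-4,2)=-4, clip(-21,-4,2)=-4, clip(-30,-4,2)=-4 -> [0, -4, -3, -4, -4, -4]
Stage 6 (OFFSET -3): 0+-3=-3, -4+-3=-7, -3+-3=-6, -4+-3=-7, -4+-3=-7, -4+-3=-7 -> [-3, -7, -6, -7, -7, -7]

Answer: -3 -7 -6 -7 -7 -7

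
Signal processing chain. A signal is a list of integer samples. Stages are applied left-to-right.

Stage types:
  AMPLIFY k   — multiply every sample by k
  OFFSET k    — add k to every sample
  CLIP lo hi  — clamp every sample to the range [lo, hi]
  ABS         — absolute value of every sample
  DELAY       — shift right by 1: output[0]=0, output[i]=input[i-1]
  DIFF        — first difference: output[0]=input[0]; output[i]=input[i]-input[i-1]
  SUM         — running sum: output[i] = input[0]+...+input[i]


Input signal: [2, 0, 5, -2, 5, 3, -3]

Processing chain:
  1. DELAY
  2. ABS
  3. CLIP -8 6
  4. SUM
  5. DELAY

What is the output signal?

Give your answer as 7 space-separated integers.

Input: [2, 0, 5, -2, 5, 3, -3]
Stage 1 (DELAY): [0, 2, 0, 5, -2, 5, 3] = [0, 2, 0, 5, -2, 5, 3] -> [0, 2, 0, 5, -2, 5, 3]
Stage 2 (ABS): |0|=0, |2|=2, |0|=0, |5|=5, |-2|=2, |5|=5, |3|=3 -> [0, 2, 0, 5, 2, 5, 3]
Stage 3 (CLIP -8 6): clip(0,-8,6)=0, clip(2,-8,6)=2, clip(0,-8,6)=0, clip(5,-8,6)=5, clip(2,-8,6)=2, clip(5,-8,6)=5, clip(3,-8,6)=3 -> [0, 2, 0, 5, 2, 5, 3]
Stage 4 (SUM): sum[0..0]=0, sum[0..1]=2, sum[0..2]=2, sum[0..3]=7, sum[0..4]=9, sum[0..5]=14, sum[0..6]=17 -> [0, 2, 2, 7, 9, 14, 17]
Stage 5 (DELAY): [0, 0, 2, 2, 7, 9, 14] = [0, 0, 2, 2, 7, 9, 14] -> [0, 0, 2, 2, 7, 9, 14]

Answer: 0 0 2 2 7 9 14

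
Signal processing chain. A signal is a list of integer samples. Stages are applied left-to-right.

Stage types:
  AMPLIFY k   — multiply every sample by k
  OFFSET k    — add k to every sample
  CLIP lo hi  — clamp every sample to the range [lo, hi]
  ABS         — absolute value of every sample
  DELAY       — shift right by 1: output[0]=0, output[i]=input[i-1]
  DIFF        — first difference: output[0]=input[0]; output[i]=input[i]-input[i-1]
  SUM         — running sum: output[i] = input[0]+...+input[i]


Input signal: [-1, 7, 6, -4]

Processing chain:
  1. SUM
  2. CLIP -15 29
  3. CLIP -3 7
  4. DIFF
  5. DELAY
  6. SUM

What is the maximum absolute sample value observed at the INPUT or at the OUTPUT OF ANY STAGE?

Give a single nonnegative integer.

Input: [-1, 7, 6, -4] (max |s|=7)
Stage 1 (SUM): sum[0..0]=-1, sum[0..1]=6, sum[0..2]=12, sum[0..3]=8 -> [-1, 6, 12, 8] (max |s|=12)
Stage 2 (CLIP -15 29): clip(-1,-15,29)=-1, clip(6,-15,29)=6, clip(12,-15,29)=12, clip(8,-15,29)=8 -> [-1, 6, 12, 8] (max |s|=12)
Stage 3 (CLIP -3 7): clip(-1,-3,7)=-1, clip(6,-3,7)=6, clip(12,-3,7)=7, clip(8,-3,7)=7 -> [-1, 6, 7, 7] (max |s|=7)
Stage 4 (DIFF): s[0]=-1, 6--1=7, 7-6=1, 7-7=0 -> [-1, 7, 1, 0] (max |s|=7)
Stage 5 (DELAY): [0, -1, 7, 1] = [0, -1, 7, 1] -> [0, -1, 7, 1] (max |s|=7)
Stage 6 (SUM): sum[0..0]=0, sum[0..1]=-1, sum[0..2]=6, sum[0..3]=7 -> [0, -1, 6, 7] (max |s|=7)
Overall max amplitude: 12

Answer: 12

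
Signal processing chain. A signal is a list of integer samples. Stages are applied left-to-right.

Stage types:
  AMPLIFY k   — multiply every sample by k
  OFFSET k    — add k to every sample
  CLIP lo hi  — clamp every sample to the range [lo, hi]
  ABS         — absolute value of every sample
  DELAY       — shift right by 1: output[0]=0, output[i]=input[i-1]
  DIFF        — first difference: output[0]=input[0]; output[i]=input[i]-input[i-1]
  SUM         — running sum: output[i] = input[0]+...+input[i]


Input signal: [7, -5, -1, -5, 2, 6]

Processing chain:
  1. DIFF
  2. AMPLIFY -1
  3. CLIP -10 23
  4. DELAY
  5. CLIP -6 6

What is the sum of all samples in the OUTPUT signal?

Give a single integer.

Input: [7, -5, -1, -5, 2, 6]
Stage 1 (DIFF): s[0]=7, -5-7=-12, -1--5=4, -5--1=-4, 2--5=7, 6-2=4 -> [7, -12, 4, -4, 7, 4]
Stage 2 (AMPLIFY -1): 7*-1=-7, -12*-1=12, 4*-1=-4, -4*-1=4, 7*-1=-7, 4*-1=-4 -> [-7, 12, -4, 4, -7, -4]
Stage 3 (CLIP -10 23): clip(-7,-10,23)=-7, clip(12,-10,23)=12, clip(-4,-10,23)=-4, clip(4,-10,23)=4, clip(-7,-10,23)=-7, clip(-4,-10,23)=-4 -> [-7, 12, -4, 4, -7, -4]
Stage 4 (DELAY): [0, -7, 12, -4, 4, -7] = [0, -7, 12, -4, 4, -7] -> [0, -7, 12, -4, 4, -7]
Stage 5 (CLIP -6 6): clip(0,-6,6)=0, clip(-7,-6,6)=-6, clip(12,-6,6)=6, clip(-4,-6,6)=-4, clip(4,-6,6)=4, clip(-7,-6,6)=-6 -> [0, -6, 6, -4, 4, -6]
Output sum: -6

Answer: -6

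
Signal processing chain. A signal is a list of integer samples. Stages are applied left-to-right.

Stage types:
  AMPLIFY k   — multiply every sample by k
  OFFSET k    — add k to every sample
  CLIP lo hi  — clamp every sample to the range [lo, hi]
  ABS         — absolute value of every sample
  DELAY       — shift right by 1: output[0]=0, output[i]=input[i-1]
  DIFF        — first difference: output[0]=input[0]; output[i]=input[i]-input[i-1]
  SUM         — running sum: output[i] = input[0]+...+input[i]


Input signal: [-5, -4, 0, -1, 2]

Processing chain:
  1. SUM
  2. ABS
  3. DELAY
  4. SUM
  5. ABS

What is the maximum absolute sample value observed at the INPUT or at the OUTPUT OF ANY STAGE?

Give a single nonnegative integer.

Answer: 33

Derivation:
Input: [-5, -4, 0, -1, 2] (max |s|=5)
Stage 1 (SUM): sum[0..0]=-5, sum[0..1]=-9, sum[0..2]=-9, sum[0..3]=-10, sum[0..4]=-8 -> [-5, -9, -9, -10, -8] (max |s|=10)
Stage 2 (ABS): |-5|=5, |-9|=9, |-9|=9, |-10|=10, |-8|=8 -> [5, 9, 9, 10, 8] (max |s|=10)
Stage 3 (DELAY): [0, 5, 9, 9, 10] = [0, 5, 9, 9, 10] -> [0, 5, 9, 9, 10] (max |s|=10)
Stage 4 (SUM): sum[0..0]=0, sum[0..1]=5, sum[0..2]=14, sum[0..3]=23, sum[0..4]=33 -> [0, 5, 14, 23, 33] (max |s|=33)
Stage 5 (ABS): |0|=0, |5|=5, |14|=14, |23|=23, |33|=33 -> [0, 5, 14, 23, 33] (max |s|=33)
Overall max amplitude: 33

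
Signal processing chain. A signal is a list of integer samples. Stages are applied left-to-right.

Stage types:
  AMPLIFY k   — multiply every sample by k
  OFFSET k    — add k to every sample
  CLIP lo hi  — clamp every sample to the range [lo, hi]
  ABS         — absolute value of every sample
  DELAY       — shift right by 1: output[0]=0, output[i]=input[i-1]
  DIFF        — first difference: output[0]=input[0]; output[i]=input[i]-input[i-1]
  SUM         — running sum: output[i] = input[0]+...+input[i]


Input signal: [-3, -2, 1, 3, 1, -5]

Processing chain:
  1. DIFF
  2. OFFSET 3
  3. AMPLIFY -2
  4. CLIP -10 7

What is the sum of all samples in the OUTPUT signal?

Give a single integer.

Answer: -24

Derivation:
Input: [-3, -2, 1, 3, 1, -5]
Stage 1 (DIFF): s[0]=-3, -2--3=1, 1--2=3, 3-1=2, 1-3=-2, -5-1=-6 -> [-3, 1, 3, 2, -2, -6]
Stage 2 (OFFSET 3): -3+3=0, 1+3=4, 3+3=6, 2+3=5, -2+3=1, -6+3=-3 -> [0, 4, 6, 5, 1, -3]
Stage 3 (AMPLIFY -2): 0*-2=0, 4*-2=-8, 6*-2=-12, 5*-2=-10, 1*-2=-2, -3*-2=6 -> [0, -8, -12, -10, -2, 6]
Stage 4 (CLIP -10 7): clip(0,-10,7)=0, clip(-8,-10,7)=-8, clip(-12,-10,7)=-10, clip(-10,-10,7)=-10, clip(-2,-10,7)=-2, clip(6,-10,7)=6 -> [0, -8, -10, -10, -2, 6]
Output sum: -24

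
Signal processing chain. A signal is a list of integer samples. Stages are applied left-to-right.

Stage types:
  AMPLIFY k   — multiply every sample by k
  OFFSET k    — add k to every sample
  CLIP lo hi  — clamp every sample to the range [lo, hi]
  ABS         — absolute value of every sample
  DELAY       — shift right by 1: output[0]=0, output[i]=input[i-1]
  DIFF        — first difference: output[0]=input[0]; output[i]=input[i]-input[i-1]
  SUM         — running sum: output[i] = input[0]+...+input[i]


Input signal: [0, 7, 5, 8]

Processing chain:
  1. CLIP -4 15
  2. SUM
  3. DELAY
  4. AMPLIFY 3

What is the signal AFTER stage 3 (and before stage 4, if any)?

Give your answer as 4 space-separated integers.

Input: [0, 7, 5, 8]
Stage 1 (CLIP -4 15): clip(0,-4,15)=0, clip(7,-4,15)=7, clip(5,-4,15)=5, clip(8,-4,15)=8 -> [0, 7, 5, 8]
Stage 2 (SUM): sum[0..0]=0, sum[0..1]=7, sum[0..2]=12, sum[0..3]=20 -> [0, 7, 12, 20]
Stage 3 (DELAY): [0, 0, 7, 12] = [0, 0, 7, 12] -> [0, 0, 7, 12]

Answer: 0 0 7 12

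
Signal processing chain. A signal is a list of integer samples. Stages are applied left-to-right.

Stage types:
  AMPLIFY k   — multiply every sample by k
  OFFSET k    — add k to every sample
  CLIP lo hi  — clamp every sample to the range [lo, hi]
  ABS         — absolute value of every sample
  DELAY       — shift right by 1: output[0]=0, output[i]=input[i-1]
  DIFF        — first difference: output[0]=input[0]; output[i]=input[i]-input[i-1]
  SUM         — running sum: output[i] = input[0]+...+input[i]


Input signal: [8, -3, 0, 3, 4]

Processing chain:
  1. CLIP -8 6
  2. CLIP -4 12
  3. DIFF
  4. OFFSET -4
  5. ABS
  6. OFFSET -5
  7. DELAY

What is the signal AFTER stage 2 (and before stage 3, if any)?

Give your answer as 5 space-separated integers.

Input: [8, -3, 0, 3, 4]
Stage 1 (CLIP -8 6): clip(8,-8,6)=6, clip(-3,-8,6)=-3, clip(0,-8,6)=0, clip(3,-8,6)=3, clip(4,-8,6)=4 -> [6, -3, 0, 3, 4]
Stage 2 (CLIP -4 12): clip(6,-4,12)=6, clip(-3,-4,12)=-3, clip(0,-4,12)=0, clip(3,-4,12)=3, clip(4,-4,12)=4 -> [6, -3, 0, 3, 4]

Answer: 6 -3 0 3 4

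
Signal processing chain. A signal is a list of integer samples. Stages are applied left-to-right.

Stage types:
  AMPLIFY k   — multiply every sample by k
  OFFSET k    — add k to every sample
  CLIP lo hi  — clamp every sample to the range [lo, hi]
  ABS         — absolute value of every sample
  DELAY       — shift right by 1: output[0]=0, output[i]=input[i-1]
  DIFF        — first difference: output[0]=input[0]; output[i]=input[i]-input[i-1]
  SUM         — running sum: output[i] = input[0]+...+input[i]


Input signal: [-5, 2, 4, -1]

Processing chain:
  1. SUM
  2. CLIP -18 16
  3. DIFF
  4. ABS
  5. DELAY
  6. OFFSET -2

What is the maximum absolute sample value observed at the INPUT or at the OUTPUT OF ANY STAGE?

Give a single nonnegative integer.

Input: [-5, 2, 4, -1] (max |s|=5)
Stage 1 (SUM): sum[0..0]=-5, sum[0..1]=-3, sum[0..2]=1, sum[0..3]=0 -> [-5, -3, 1, 0] (max |s|=5)
Stage 2 (CLIP -18 16): clip(-5,-18,16)=-5, clip(-3,-18,16)=-3, clip(1,-18,16)=1, clip(0,-18,16)=0 -> [-5, -3, 1, 0] (max |s|=5)
Stage 3 (DIFF): s[0]=-5, -3--5=2, 1--3=4, 0-1=-1 -> [-5, 2, 4, -1] (max |s|=5)
Stage 4 (ABS): |-5|=5, |2|=2, |4|=4, |-1|=1 -> [5, 2, 4, 1] (max |s|=5)
Stage 5 (DELAY): [0, 5, 2, 4] = [0, 5, 2, 4] -> [0, 5, 2, 4] (max |s|=5)
Stage 6 (OFFSET -2): 0+-2=-2, 5+-2=3, 2+-2=0, 4+-2=2 -> [-2, 3, 0, 2] (max |s|=3)
Overall max amplitude: 5

Answer: 5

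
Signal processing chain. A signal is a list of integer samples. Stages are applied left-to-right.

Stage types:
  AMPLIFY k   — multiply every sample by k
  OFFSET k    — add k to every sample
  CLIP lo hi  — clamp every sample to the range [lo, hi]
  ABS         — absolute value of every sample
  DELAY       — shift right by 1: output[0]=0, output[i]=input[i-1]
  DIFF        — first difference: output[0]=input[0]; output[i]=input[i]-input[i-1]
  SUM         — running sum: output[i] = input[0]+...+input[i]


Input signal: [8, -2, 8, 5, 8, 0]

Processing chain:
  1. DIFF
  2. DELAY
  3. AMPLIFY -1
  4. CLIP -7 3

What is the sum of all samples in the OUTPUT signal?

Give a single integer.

Input: [8, -2, 8, 5, 8, 0]
Stage 1 (DIFF): s[0]=8, -2-8=-10, 8--2=10, 5-8=-3, 8-5=3, 0-8=-8 -> [8, -10, 10, -3, 3, -8]
Stage 2 (DELAY): [0, 8, -10, 10, -3, 3] = [0, 8, -10, 10, -3, 3] -> [0, 8, -10, 10, -3, 3]
Stage 3 (AMPLIFY -1): 0*-1=0, 8*-1=-8, -10*-1=10, 10*-1=-10, -3*-1=3, 3*-1=-3 -> [0, -8, 10, -10, 3, -3]
Stage 4 (CLIP -7 3): clip(0,-7,3)=0, clip(-8,-7,3)=-7, clip(10,-7,3)=3, clip(-10,-7,3)=-7, clip(3,-7,3)=3, clip(-3,-7,3)=-3 -> [0, -7, 3, -7, 3, -3]
Output sum: -11

Answer: -11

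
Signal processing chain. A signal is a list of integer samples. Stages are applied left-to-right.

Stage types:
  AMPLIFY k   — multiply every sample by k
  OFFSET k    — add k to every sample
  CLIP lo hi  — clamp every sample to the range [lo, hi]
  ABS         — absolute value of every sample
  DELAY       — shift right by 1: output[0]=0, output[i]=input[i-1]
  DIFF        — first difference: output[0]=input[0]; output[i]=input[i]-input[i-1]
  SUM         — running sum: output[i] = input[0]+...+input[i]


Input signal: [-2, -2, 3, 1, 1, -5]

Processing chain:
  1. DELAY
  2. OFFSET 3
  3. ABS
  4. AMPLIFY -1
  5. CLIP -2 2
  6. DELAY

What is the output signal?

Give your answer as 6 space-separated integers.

Input: [-2, -2, 3, 1, 1, -5]
Stage 1 (DELAY): [0, -2, -2, 3, 1, 1] = [0, -2, -2, 3, 1, 1] -> [0, -2, -2, 3, 1, 1]
Stage 2 (OFFSET 3): 0+3=3, -2+3=1, -2+3=1, 3+3=6, 1+3=4, 1+3=4 -> [3, 1, 1, 6, 4, 4]
Stage 3 (ABS): |3|=3, |1|=1, |1|=1, |6|=6, |4|=4, |4|=4 -> [3, 1, 1, 6, 4, 4]
Stage 4 (AMPLIFY -1): 3*-1=-3, 1*-1=-1, 1*-1=-1, 6*-1=-6, 4*-1=-4, 4*-1=-4 -> [-3, -1, -1, -6, -4, -4]
Stage 5 (CLIP -2 2): clip(-3,-2,2)=-2, clip(-1,-2,2)=-1, clip(-1,-2,2)=-1, clip(-6,-2,2)=-2, clip(-4,-2,2)=-2, clip(-4,-2,2)=-2 -> [-2, -1, -1, -2, -2, -2]
Stage 6 (DELAY): [0, -2, -1, -1, -2, -2] = [0, -2, -1, -1, -2, -2] -> [0, -2, -1, -1, -2, -2]

Answer: 0 -2 -1 -1 -2 -2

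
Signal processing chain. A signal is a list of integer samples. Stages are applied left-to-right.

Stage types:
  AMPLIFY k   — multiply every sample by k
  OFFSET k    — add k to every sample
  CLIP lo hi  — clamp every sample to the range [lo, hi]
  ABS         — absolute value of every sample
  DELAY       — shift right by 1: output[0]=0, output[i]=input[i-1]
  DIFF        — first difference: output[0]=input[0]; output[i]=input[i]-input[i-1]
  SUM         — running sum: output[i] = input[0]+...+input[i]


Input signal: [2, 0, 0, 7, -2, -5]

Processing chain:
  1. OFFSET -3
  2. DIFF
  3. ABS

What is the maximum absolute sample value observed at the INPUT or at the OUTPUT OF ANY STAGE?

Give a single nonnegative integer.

Input: [2, 0, 0, 7, -2, -5] (max |s|=7)
Stage 1 (OFFSET -3): 2+-3=-1, 0+-3=-3, 0+-3=-3, 7+-3=4, -2+-3=-5, -5+-3=-8 -> [-1, -3, -3, 4, -5, -8] (max |s|=8)
Stage 2 (DIFF): s[0]=-1, -3--1=-2, -3--3=0, 4--3=7, -5-4=-9, -8--5=-3 -> [-1, -2, 0, 7, -9, -3] (max |s|=9)
Stage 3 (ABS): |-1|=1, |-2|=2, |0|=0, |7|=7, |-9|=9, |-3|=3 -> [1, 2, 0, 7, 9, 3] (max |s|=9)
Overall max amplitude: 9

Answer: 9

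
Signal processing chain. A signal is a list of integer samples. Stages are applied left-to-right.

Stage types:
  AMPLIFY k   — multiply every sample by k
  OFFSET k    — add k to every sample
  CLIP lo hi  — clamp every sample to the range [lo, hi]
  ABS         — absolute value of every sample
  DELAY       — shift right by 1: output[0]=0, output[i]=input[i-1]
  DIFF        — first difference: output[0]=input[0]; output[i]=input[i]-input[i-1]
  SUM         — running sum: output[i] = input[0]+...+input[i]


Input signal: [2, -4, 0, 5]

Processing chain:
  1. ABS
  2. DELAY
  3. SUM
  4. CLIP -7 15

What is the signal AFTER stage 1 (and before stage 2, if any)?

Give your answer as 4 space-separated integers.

Answer: 2 4 0 5

Derivation:
Input: [2, -4, 0, 5]
Stage 1 (ABS): |2|=2, |-4|=4, |0|=0, |5|=5 -> [2, 4, 0, 5]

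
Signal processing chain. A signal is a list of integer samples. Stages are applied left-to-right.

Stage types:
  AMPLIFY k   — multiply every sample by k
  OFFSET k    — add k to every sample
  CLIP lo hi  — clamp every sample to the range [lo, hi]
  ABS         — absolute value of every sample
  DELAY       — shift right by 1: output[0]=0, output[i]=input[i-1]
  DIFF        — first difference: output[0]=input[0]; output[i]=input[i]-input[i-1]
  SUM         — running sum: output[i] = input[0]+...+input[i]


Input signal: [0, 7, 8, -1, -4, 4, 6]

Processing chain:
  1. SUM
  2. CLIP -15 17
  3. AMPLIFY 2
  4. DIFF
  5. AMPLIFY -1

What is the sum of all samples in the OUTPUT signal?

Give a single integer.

Input: [0, 7, 8, -1, -4, 4, 6]
Stage 1 (SUM): sum[0..0]=0, sum[0..1]=7, sum[0..2]=15, sum[0..3]=14, sum[0..4]=10, sum[0..5]=14, sum[0..6]=20 -> [0, 7, 15, 14, 10, 14, 20]
Stage 2 (CLIP -15 17): clip(0,-15,17)=0, clip(7,-15,17)=7, clip(15,-15,17)=15, clip(14,-15,17)=14, clip(10,-15,17)=10, clip(14,-15,17)=14, clip(20,-15,17)=17 -> [0, 7, 15, 14, 10, 14, 17]
Stage 3 (AMPLIFY 2): 0*2=0, 7*2=14, 15*2=30, 14*2=28, 10*2=20, 14*2=28, 17*2=34 -> [0, 14, 30, 28, 20, 28, 34]
Stage 4 (DIFF): s[0]=0, 14-0=14, 30-14=16, 28-30=-2, 20-28=-8, 28-20=8, 34-28=6 -> [0, 14, 16, -2, -8, 8, 6]
Stage 5 (AMPLIFY -1): 0*-1=0, 14*-1=-14, 16*-1=-16, -2*-1=2, -8*-1=8, 8*-1=-8, 6*-1=-6 -> [0, -14, -16, 2, 8, -8, -6]
Output sum: -34

Answer: -34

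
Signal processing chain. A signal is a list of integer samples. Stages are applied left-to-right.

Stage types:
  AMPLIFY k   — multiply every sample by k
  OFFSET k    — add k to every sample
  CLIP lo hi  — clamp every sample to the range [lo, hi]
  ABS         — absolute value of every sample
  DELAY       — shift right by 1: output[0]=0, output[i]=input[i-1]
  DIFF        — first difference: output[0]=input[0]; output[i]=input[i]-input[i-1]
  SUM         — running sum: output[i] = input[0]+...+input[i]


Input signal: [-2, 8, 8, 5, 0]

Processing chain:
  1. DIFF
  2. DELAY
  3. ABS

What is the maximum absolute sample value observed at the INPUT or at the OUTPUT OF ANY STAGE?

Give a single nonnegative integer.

Input: [-2, 8, 8, 5, 0] (max |s|=8)
Stage 1 (DIFF): s[0]=-2, 8--2=10, 8-8=0, 5-8=-3, 0-5=-5 -> [-2, 10, 0, -3, -5] (max |s|=10)
Stage 2 (DELAY): [0, -2, 10, 0, -3] = [0, -2, 10, 0, -3] -> [0, -2, 10, 0, -3] (max |s|=10)
Stage 3 (ABS): |0|=0, |-2|=2, |10|=10, |0|=0, |-3|=3 -> [0, 2, 10, 0, 3] (max |s|=10)
Overall max amplitude: 10

Answer: 10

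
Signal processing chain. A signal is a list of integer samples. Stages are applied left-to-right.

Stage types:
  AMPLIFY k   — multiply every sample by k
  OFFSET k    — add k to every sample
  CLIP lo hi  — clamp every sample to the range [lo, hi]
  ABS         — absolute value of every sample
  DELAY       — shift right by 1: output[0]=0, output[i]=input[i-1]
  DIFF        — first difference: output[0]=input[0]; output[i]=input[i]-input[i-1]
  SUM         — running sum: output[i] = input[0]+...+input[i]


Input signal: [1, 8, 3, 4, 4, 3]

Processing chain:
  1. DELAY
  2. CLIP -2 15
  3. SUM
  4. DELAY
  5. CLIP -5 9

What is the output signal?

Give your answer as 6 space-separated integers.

Answer: 0 0 1 9 9 9

Derivation:
Input: [1, 8, 3, 4, 4, 3]
Stage 1 (DELAY): [0, 1, 8, 3, 4, 4] = [0, 1, 8, 3, 4, 4] -> [0, 1, 8, 3, 4, 4]
Stage 2 (CLIP -2 15): clip(0,-2,15)=0, clip(1,-2,15)=1, clip(8,-2,15)=8, clip(3,-2,15)=3, clip(4,-2,15)=4, clip(4,-2,15)=4 -> [0, 1, 8, 3, 4, 4]
Stage 3 (SUM): sum[0..0]=0, sum[0..1]=1, sum[0..2]=9, sum[0..3]=12, sum[0..4]=16, sum[0..5]=20 -> [0, 1, 9, 12, 16, 20]
Stage 4 (DELAY): [0, 0, 1, 9, 12, 16] = [0, 0, 1, 9, 12, 16] -> [0, 0, 1, 9, 12, 16]
Stage 5 (CLIP -5 9): clip(0,-5,9)=0, clip(0,-5,9)=0, clip(1,-5,9)=1, clip(9,-5,9)=9, clip(12,-5,9)=9, clip(16,-5,9)=9 -> [0, 0, 1, 9, 9, 9]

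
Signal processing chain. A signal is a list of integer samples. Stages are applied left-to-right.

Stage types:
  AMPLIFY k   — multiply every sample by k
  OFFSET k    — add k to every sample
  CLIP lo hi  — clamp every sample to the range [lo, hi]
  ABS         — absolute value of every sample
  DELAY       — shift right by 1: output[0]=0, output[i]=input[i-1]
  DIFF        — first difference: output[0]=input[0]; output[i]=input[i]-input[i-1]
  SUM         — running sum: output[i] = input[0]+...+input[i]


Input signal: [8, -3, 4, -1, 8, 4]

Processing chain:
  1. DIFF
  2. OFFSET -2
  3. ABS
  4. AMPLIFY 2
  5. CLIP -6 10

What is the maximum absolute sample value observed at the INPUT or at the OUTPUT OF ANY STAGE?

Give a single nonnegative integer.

Answer: 26

Derivation:
Input: [8, -3, 4, -1, 8, 4] (max |s|=8)
Stage 1 (DIFF): s[0]=8, -3-8=-11, 4--3=7, -1-4=-5, 8--1=9, 4-8=-4 -> [8, -11, 7, -5, 9, -4] (max |s|=11)
Stage 2 (OFFSET -2): 8+-2=6, -11+-2=-13, 7+-2=5, -5+-2=-7, 9+-2=7, -4+-2=-6 -> [6, -13, 5, -7, 7, -6] (max |s|=13)
Stage 3 (ABS): |6|=6, |-13|=13, |5|=5, |-7|=7, |7|=7, |-6|=6 -> [6, 13, 5, 7, 7, 6] (max |s|=13)
Stage 4 (AMPLIFY 2): 6*2=12, 13*2=26, 5*2=10, 7*2=14, 7*2=14, 6*2=12 -> [12, 26, 10, 14, 14, 12] (max |s|=26)
Stage 5 (CLIP -6 10): clip(12,-6,10)=10, clip(26,-6,10)=10, clip(10,-6,10)=10, clip(14,-6,10)=10, clip(14,-6,10)=10, clip(12,-6,10)=10 -> [10, 10, 10, 10, 10, 10] (max |s|=10)
Overall max amplitude: 26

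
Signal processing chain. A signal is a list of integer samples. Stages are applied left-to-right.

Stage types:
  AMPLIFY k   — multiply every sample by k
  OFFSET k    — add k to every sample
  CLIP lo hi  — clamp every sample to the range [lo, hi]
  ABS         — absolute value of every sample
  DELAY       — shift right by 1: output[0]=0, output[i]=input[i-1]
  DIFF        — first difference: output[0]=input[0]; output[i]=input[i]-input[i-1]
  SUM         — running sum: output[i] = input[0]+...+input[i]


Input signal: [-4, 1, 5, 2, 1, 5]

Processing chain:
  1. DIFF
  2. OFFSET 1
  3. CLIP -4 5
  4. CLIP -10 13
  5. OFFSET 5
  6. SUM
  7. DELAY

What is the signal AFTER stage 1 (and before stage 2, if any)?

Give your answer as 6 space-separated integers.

Input: [-4, 1, 5, 2, 1, 5]
Stage 1 (DIFF): s[0]=-4, 1--4=5, 5-1=4, 2-5=-3, 1-2=-1, 5-1=4 -> [-4, 5, 4, -3, -1, 4]

Answer: -4 5 4 -3 -1 4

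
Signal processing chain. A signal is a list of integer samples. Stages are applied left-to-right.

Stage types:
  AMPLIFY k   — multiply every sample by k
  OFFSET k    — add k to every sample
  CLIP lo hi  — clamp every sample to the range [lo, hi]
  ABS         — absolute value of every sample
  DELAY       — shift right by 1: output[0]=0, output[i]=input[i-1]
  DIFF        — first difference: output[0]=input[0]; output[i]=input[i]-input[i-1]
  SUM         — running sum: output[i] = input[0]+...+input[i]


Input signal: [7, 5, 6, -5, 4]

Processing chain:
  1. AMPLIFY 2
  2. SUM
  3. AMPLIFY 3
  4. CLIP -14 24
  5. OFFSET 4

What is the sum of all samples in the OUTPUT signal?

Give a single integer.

Answer: 140

Derivation:
Input: [7, 5, 6, -5, 4]
Stage 1 (AMPLIFY 2): 7*2=14, 5*2=10, 6*2=12, -5*2=-10, 4*2=8 -> [14, 10, 12, -10, 8]
Stage 2 (SUM): sum[0..0]=14, sum[0..1]=24, sum[0..2]=36, sum[0..3]=26, sum[0..4]=34 -> [14, 24, 36, 26, 34]
Stage 3 (AMPLIFY 3): 14*3=42, 24*3=72, 36*3=108, 26*3=78, 34*3=102 -> [42, 72, 108, 78, 102]
Stage 4 (CLIP -14 24): clip(42,-14,24)=24, clip(72,-14,24)=24, clip(108,-14,24)=24, clip(78,-14,24)=24, clip(102,-14,24)=24 -> [24, 24, 24, 24, 24]
Stage 5 (OFFSET 4): 24+4=28, 24+4=28, 24+4=28, 24+4=28, 24+4=28 -> [28, 28, 28, 28, 28]
Output sum: 140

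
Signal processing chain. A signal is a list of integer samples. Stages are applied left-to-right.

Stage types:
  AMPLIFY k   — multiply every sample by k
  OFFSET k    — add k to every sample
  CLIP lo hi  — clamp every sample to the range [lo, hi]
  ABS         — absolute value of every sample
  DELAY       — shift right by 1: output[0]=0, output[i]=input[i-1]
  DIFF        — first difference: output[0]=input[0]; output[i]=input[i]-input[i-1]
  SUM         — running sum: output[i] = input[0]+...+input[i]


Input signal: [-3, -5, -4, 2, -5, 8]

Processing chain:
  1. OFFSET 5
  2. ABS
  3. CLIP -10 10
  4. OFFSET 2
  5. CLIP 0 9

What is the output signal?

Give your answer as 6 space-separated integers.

Input: [-3, -5, -4, 2, -5, 8]
Stage 1 (OFFSET 5): -3+5=2, -5+5=0, -4+5=1, 2+5=7, -5+5=0, 8+5=13 -> [2, 0, 1, 7, 0, 13]
Stage 2 (ABS): |2|=2, |0|=0, |1|=1, |7|=7, |0|=0, |13|=13 -> [2, 0, 1, 7, 0, 13]
Stage 3 (CLIP -10 10): clip(2,-10,10)=2, clip(0,-10,10)=0, clip(1,-10,10)=1, clip(7,-10,10)=7, clip(0,-10,10)=0, clip(13,-10,10)=10 -> [2, 0, 1, 7, 0, 10]
Stage 4 (OFFSET 2): 2+2=4, 0+2=2, 1+2=3, 7+2=9, 0+2=2, 10+2=12 -> [4, 2, 3, 9, 2, 12]
Stage 5 (CLIP 0 9): clip(4,0,9)=4, clip(2,0,9)=2, clip(3,0,9)=3, clip(9,0,9)=9, clip(2,0,9)=2, clip(12,0,9)=9 -> [4, 2, 3, 9, 2, 9]

Answer: 4 2 3 9 2 9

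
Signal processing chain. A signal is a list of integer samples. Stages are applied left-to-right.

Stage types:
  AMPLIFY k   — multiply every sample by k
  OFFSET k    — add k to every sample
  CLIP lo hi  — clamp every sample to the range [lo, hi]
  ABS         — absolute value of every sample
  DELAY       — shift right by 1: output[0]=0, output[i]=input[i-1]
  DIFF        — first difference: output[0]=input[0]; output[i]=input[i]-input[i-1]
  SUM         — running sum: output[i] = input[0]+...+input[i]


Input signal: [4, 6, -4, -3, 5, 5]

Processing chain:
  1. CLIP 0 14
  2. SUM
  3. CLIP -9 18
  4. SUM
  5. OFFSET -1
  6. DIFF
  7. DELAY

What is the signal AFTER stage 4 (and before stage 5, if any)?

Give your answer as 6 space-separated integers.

Answer: 4 14 24 34 49 67

Derivation:
Input: [4, 6, -4, -3, 5, 5]
Stage 1 (CLIP 0 14): clip(4,0,14)=4, clip(6,0,14)=6, clip(-4,0,14)=0, clip(-3,0,14)=0, clip(5,0,14)=5, clip(5,0,14)=5 -> [4, 6, 0, 0, 5, 5]
Stage 2 (SUM): sum[0..0]=4, sum[0..1]=10, sum[0..2]=10, sum[0..3]=10, sum[0..4]=15, sum[0..5]=20 -> [4, 10, 10, 10, 15, 20]
Stage 3 (CLIP -9 18): clip(4,-9,18)=4, clip(10,-9,18)=10, clip(10,-9,18)=10, clip(10,-9,18)=10, clip(15,-9,18)=15, clip(20,-9,18)=18 -> [4, 10, 10, 10, 15, 18]
Stage 4 (SUM): sum[0..0]=4, sum[0..1]=14, sum[0..2]=24, sum[0..3]=34, sum[0..4]=49, sum[0..5]=67 -> [4, 14, 24, 34, 49, 67]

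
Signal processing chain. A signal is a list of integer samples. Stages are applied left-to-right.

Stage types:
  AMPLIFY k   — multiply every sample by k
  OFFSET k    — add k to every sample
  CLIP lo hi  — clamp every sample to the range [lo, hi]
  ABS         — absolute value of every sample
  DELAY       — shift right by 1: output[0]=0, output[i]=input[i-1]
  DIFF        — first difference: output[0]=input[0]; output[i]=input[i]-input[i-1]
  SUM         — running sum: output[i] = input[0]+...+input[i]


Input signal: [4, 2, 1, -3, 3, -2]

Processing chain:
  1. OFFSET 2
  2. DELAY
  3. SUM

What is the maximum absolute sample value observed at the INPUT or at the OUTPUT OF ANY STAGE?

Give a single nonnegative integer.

Answer: 17

Derivation:
Input: [4, 2, 1, -3, 3, -2] (max |s|=4)
Stage 1 (OFFSET 2): 4+2=6, 2+2=4, 1+2=3, -3+2=-1, 3+2=5, -2+2=0 -> [6, 4, 3, -1, 5, 0] (max |s|=6)
Stage 2 (DELAY): [0, 6, 4, 3, -1, 5] = [0, 6, 4, 3, -1, 5] -> [0, 6, 4, 3, -1, 5] (max |s|=6)
Stage 3 (SUM): sum[0..0]=0, sum[0..1]=6, sum[0..2]=10, sum[0..3]=13, sum[0..4]=12, sum[0..5]=17 -> [0, 6, 10, 13, 12, 17] (max |s|=17)
Overall max amplitude: 17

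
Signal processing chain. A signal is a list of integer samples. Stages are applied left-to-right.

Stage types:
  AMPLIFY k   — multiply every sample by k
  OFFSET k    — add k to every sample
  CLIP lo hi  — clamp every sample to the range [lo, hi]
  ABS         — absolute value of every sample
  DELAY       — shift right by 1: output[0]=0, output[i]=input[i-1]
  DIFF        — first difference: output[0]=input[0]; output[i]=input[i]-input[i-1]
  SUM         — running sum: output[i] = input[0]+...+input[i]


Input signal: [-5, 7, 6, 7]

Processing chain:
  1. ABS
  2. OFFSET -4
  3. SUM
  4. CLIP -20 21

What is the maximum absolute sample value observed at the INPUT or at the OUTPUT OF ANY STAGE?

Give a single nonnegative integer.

Answer: 9

Derivation:
Input: [-5, 7, 6, 7] (max |s|=7)
Stage 1 (ABS): |-5|=5, |7|=7, |6|=6, |7|=7 -> [5, 7, 6, 7] (max |s|=7)
Stage 2 (OFFSET -4): 5+-4=1, 7+-4=3, 6+-4=2, 7+-4=3 -> [1, 3, 2, 3] (max |s|=3)
Stage 3 (SUM): sum[0..0]=1, sum[0..1]=4, sum[0..2]=6, sum[0..3]=9 -> [1, 4, 6, 9] (max |s|=9)
Stage 4 (CLIP -20 21): clip(1,-20,21)=1, clip(4,-20,21)=4, clip(6,-20,21)=6, clip(9,-20,21)=9 -> [1, 4, 6, 9] (max |s|=9)
Overall max amplitude: 9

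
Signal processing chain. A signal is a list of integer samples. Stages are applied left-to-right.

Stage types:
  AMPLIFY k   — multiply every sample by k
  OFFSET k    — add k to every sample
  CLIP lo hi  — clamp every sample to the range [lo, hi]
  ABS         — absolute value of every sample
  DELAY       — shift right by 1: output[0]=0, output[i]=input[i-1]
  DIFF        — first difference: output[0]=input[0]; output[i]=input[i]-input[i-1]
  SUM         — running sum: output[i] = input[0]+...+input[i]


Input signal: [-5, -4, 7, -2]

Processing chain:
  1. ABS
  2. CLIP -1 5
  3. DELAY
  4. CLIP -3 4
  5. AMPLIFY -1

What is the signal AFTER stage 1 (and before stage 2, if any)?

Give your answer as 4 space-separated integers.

Input: [-5, -4, 7, -2]
Stage 1 (ABS): |-5|=5, |-4|=4, |7|=7, |-2|=2 -> [5, 4, 7, 2]

Answer: 5 4 7 2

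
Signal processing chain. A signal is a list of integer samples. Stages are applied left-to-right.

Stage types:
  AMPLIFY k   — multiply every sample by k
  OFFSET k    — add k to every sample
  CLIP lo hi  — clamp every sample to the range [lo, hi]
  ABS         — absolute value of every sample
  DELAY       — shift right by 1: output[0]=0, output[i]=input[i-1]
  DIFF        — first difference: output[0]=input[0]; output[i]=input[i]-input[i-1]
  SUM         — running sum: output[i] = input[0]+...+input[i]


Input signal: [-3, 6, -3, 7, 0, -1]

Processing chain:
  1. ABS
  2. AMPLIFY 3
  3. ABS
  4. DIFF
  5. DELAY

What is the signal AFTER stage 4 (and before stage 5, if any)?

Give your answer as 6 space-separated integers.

Input: [-3, 6, -3, 7, 0, -1]
Stage 1 (ABS): |-3|=3, |6|=6, |-3|=3, |7|=7, |0|=0, |-1|=1 -> [3, 6, 3, 7, 0, 1]
Stage 2 (AMPLIFY 3): 3*3=9, 6*3=18, 3*3=9, 7*3=21, 0*3=0, 1*3=3 -> [9, 18, 9, 21, 0, 3]
Stage 3 (ABS): |9|=9, |18|=18, |9|=9, |21|=21, |0|=0, |3|=3 -> [9, 18, 9, 21, 0, 3]
Stage 4 (DIFF): s[0]=9, 18-9=9, 9-18=-9, 21-9=12, 0-21=-21, 3-0=3 -> [9, 9, -9, 12, -21, 3]

Answer: 9 9 -9 12 -21 3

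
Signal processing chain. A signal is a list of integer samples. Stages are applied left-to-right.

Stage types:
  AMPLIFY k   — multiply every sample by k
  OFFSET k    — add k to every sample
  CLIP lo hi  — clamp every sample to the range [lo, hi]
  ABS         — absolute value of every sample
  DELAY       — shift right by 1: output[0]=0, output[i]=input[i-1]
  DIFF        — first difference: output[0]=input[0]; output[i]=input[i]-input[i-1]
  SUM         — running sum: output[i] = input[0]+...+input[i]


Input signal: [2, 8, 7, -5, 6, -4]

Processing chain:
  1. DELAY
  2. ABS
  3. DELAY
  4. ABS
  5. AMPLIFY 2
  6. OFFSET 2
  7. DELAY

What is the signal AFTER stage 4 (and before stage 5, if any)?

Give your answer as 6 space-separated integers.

Input: [2, 8, 7, -5, 6, -4]
Stage 1 (DELAY): [0, 2, 8, 7, -5, 6] = [0, 2, 8, 7, -5, 6] -> [0, 2, 8, 7, -5, 6]
Stage 2 (ABS): |0|=0, |2|=2, |8|=8, |7|=7, |-5|=5, |6|=6 -> [0, 2, 8, 7, 5, 6]
Stage 3 (DELAY): [0, 0, 2, 8, 7, 5] = [0, 0, 2, 8, 7, 5] -> [0, 0, 2, 8, 7, 5]
Stage 4 (ABS): |0|=0, |0|=0, |2|=2, |8|=8, |7|=7, |5|=5 -> [0, 0, 2, 8, 7, 5]

Answer: 0 0 2 8 7 5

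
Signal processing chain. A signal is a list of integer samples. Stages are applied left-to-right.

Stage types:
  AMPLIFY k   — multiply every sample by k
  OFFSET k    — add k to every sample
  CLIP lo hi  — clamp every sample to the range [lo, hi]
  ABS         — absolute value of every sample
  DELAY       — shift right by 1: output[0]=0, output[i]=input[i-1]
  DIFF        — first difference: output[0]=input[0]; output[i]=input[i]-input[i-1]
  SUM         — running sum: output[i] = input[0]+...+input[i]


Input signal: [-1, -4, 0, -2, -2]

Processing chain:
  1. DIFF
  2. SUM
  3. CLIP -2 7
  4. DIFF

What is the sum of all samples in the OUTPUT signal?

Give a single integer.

Input: [-1, -4, 0, -2, -2]
Stage 1 (DIFF): s[0]=-1, -4--1=-3, 0--4=4, -2-0=-2, -2--2=0 -> [-1, -3, 4, -2, 0]
Stage 2 (SUM): sum[0..0]=-1, sum[0..1]=-4, sum[0..2]=0, sum[0..3]=-2, sum[0..4]=-2 -> [-1, -4, 0, -2, -2]
Stage 3 (CLIP -2 7): clip(-1,-2,7)=-1, clip(-4,-2,7)=-2, clip(0,-2,7)=0, clip(-2,-2,7)=-2, clip(-2,-2,7)=-2 -> [-1, -2, 0, -2, -2]
Stage 4 (DIFF): s[0]=-1, -2--1=-1, 0--2=2, -2-0=-2, -2--2=0 -> [-1, -1, 2, -2, 0]
Output sum: -2

Answer: -2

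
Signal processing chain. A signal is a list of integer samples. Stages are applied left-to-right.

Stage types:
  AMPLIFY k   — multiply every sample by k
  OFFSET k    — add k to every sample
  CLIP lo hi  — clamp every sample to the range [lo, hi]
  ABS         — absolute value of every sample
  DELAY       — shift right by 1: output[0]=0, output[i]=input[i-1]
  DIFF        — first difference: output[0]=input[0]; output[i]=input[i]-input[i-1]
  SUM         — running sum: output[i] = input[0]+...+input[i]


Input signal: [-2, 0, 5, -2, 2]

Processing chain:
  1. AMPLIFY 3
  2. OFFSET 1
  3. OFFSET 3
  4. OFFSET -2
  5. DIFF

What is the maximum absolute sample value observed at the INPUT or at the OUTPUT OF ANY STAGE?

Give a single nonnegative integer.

Input: [-2, 0, 5, -2, 2] (max |s|=5)
Stage 1 (AMPLIFY 3): -2*3=-6, 0*3=0, 5*3=15, -2*3=-6, 2*3=6 -> [-6, 0, 15, -6, 6] (max |s|=15)
Stage 2 (OFFSET 1): -6+1=-5, 0+1=1, 15+1=16, -6+1=-5, 6+1=7 -> [-5, 1, 16, -5, 7] (max |s|=16)
Stage 3 (OFFSET 3): -5+3=-2, 1+3=4, 16+3=19, -5+3=-2, 7+3=10 -> [-2, 4, 19, -2, 10] (max |s|=19)
Stage 4 (OFFSET -2): -2+-2=-4, 4+-2=2, 19+-2=17, -2+-2=-4, 10+-2=8 -> [-4, 2, 17, -4, 8] (max |s|=17)
Stage 5 (DIFF): s[0]=-4, 2--4=6, 17-2=15, -4-17=-21, 8--4=12 -> [-4, 6, 15, -21, 12] (max |s|=21)
Overall max amplitude: 21

Answer: 21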